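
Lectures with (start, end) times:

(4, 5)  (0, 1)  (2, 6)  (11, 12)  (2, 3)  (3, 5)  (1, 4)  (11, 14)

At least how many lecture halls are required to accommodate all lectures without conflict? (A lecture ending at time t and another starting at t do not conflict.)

3

Events (time:±→running): 0:+→1 1:-→0 1:+→1 2:+→2 2:+→3 … peak 3.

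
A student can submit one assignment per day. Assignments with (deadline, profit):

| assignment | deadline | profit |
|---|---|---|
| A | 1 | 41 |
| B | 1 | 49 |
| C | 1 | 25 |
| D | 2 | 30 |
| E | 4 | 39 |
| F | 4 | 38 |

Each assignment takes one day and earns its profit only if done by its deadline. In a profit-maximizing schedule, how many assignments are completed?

Sort by profit descending; place each in the latest free slot ≤ its deadline.
By profit: B(d1,49), A(d1,41), E(d4,39), F(d4,38), D(d2,30), C(d1,25)
B→slot 1; A skipped; E→slot 4; F→slot 3; D→slot 2; C skipped.
4 of 6 scheduled.

4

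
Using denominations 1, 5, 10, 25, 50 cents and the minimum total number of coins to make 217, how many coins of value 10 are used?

1

Greedy: take as many of the largest coin as possible, then repeat with the remainder.
217 − 4×50→17 − 1×10→7 − 1×5→2 − 2×1→0
Count of 10: 1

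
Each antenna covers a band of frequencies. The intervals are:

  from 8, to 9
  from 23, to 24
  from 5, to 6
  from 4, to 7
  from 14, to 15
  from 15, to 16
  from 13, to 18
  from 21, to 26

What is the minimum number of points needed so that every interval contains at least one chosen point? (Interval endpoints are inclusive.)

Sorted: [5,6] [4,7] [8,9] [14,15] [15,16] [13,18] [23,24] [21,26]
{[5,6],[4,7]} hit by 6; {[8,9]} hit by 9; {[14,15],[15,16],[13,18]} hit by 15; {[23,24],[21,26]} hit by 24.
Points: 6, 9, 15, 24 (4 total).

4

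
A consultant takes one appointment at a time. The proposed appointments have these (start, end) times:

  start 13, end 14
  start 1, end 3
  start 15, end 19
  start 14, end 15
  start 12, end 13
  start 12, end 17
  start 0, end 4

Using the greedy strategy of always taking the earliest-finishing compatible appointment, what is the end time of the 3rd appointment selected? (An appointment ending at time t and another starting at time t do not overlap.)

Order by finish time; keep every interval that doesn't clash with the previous kept one.
Sorted by end: (1,3)  (0,4)  (12,13)  (13,14)  (14,15)  (12,17)  (15,19)
take (1,3); take (12,13); take (13,14); take (14,15); skip (12,17); take (15,19).
Selected: (1,3) (12,13) (13,14) (14,15) (15,19)

14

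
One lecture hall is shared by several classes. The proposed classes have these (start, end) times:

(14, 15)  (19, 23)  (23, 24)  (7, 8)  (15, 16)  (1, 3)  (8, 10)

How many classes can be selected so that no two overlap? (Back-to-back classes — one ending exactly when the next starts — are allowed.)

Greedy by earliest finish: after sorting by end time, pick each interval compatible with the last pick.
By end time: (1,3), (7,8), (8,10), (14,15), (15,16), (19,23), (23,24).
Pick (1,3); next start ≥ 3 → (7,8); next start ≥ 8 → (8,10); next start ≥ 10 → (14,15); next start ≥ 15 → (15,16); next start ≥ 16 → (19,23); next start ≥ 23 → (23,24).
Selected 7 classes.

7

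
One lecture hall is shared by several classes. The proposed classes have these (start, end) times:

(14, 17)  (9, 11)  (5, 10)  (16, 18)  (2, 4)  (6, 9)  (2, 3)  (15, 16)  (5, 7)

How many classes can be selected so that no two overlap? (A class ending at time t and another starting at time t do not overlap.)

By end time: (2,3), (2,4), (5,7), (6,9), (5,10), (9,11), (15,16), (14,17), (16,18).
Pick (2,3); next start ≥ 3 → (5,7); next start ≥ 7 → (9,11); next start ≥ 11 → (15,16); next start ≥ 16 → (16,18).
Selected 5 classes.

5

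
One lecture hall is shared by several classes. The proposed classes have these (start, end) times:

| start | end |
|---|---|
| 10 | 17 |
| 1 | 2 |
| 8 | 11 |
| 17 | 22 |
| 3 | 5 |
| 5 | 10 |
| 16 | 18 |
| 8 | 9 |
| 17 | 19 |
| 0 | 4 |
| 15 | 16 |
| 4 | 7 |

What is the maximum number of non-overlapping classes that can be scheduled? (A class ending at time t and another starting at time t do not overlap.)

Order by finish time; keep every interval that doesn't clash with the previous kept one.
By end time: (1,2), (0,4), (3,5), (4,7), (8,9), (5,10), (8,11), (15,16), (10,17), (16,18), (17,19), (17,22).
Pick (1,2); next start ≥ 2 → (3,5); next start ≥ 5 → (8,9); next start ≥ 9 → (15,16); next start ≥ 16 → (16,18).
Selected 5 classes.

5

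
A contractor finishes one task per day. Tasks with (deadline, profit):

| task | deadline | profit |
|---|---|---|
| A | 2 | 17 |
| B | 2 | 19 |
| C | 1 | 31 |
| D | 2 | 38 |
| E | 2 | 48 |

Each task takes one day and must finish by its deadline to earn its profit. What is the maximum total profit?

Sort by profit descending; place each in the latest free slot ≤ its deadline.
By profit: E(d2,48), D(d2,38), C(d1,31), B(d2,19), A(d2,17)
E→slot 2; D→slot 1; C skipped; B skipped; A skipped.
Profit = 38 + 48 = 86

86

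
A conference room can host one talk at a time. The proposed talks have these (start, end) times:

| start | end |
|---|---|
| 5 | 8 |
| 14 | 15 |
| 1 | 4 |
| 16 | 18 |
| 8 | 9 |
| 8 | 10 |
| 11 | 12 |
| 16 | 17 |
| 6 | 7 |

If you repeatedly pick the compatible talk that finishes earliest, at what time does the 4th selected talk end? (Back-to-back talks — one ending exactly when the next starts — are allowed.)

12

Greedy by earliest finish: after sorting by end time, pick each interval compatible with the last pick.
By end time: (1,4), (6,7), (5,8), (8,9), (8,10), (11,12), (14,15), (16,17), (16,18).
Pick (1,4); next start ≥ 4 → (6,7); next start ≥ 7 → (8,9); next start ≥ 9 → (11,12); next start ≥ 12 → (14,15); next start ≥ 15 → (16,17).
Selected: (1,4) (6,7) (8,9) (11,12) (14,15) (16,17)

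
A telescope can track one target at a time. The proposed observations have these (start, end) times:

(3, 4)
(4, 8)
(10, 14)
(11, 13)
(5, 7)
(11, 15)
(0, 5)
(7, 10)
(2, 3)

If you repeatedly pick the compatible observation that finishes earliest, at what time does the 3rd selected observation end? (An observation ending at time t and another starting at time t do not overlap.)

7

Sort by end time and greedily take each interval whose start is ≥ the last chosen end.
Sorted by end: (2,3)  (3,4)  (0,5)  (5,7)  (4,8)  (7,10)  (11,13)  (10,14)  (11,15)
take (2,3); take (3,4); skip (0,5); take (5,7); take (7,10); take (11,13).
Selected: (2,3) (3,4) (5,7) (7,10) (11,13)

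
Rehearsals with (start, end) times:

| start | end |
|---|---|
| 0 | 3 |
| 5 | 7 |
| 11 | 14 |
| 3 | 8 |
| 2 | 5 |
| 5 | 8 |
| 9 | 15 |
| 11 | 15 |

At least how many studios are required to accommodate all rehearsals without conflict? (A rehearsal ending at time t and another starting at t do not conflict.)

3

Count concurrent intervals with a sweep; the peak is the room count.
starts: [0, 2, 3, 5, 5, 9, 11, 11]
ends:   [3, 5, 7, 8, 8, 14, 15, 15]
s0→1 s2→2 e3→1 s3→2 e5→1 s5→2 s5→3  — peak 3.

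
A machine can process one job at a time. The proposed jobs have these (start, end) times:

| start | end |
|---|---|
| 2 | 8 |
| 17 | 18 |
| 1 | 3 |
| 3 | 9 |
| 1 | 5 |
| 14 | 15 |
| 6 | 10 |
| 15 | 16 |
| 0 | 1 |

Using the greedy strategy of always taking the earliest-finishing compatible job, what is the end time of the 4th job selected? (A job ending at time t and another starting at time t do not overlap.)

15

Greedy by earliest finish: after sorting by end time, pick each interval compatible with the last pick.
Sorted by end: (0,1)  (1,3)  (1,5)  (2,8)  (3,9)  (6,10)  (14,15)  (15,16)  (17,18)
take (0,1); take (1,3); take (3,9); take (14,15); take (15,16); take (17,18).
Selected: (0,1) (1,3) (3,9) (14,15) (15,16) (17,18)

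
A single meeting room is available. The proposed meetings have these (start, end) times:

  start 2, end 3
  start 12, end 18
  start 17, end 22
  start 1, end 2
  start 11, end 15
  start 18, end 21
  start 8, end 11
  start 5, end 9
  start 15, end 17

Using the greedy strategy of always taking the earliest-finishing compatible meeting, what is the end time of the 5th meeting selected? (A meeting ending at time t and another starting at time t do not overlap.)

Order by finish time; keep every interval that doesn't clash with the previous kept one.
By end time: (1,2), (2,3), (5,9), (8,11), (11,15), (15,17), (12,18), (18,21), (17,22).
Pick (1,2); next start ≥ 2 → (2,3); next start ≥ 3 → (5,9); next start ≥ 9 → (11,15); next start ≥ 15 → (15,17); next start ≥ 17 → (18,21).
Selected: (1,2) (2,3) (5,9) (11,15) (15,17) (18,21)

17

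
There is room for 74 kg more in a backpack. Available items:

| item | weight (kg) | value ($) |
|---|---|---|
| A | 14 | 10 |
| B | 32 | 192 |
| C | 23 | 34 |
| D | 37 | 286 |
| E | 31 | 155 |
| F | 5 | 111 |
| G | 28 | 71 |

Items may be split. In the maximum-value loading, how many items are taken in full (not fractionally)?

3

Ratios (sorted): F 22.20, D 7.73, B 6.00, E 5.00, G 2.54, C 1.48, A 0.71
take F (5 @ 111); take D (37 @ 286); take B (32 @ 192). Capacity used 74/74.
3 item(s) taken whole.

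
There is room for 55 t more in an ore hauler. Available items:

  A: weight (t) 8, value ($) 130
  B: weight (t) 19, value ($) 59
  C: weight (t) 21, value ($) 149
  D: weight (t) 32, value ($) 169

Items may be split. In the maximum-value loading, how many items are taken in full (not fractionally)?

2

Order: A (130/8=16.25) > C (149/21=7.10) > D (169/32=5.28) > B (59/19=3.11)
Fill: take A (8 @ 130) → take C (21 @ 149) → take 26/32 of D → 137.31; 55/55 used.
2 item(s) taken whole; one partial (take 26/32 of D).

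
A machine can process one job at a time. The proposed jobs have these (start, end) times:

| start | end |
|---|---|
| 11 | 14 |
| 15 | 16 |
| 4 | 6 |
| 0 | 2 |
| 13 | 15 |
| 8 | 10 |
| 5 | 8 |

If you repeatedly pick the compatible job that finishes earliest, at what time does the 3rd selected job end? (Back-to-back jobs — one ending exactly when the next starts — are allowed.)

10

By end time: (0,2), (4,6), (5,8), (8,10), (11,14), (13,15), (15,16).
Pick (0,2); next start ≥ 2 → (4,6); next start ≥ 6 → (8,10); next start ≥ 10 → (11,14); next start ≥ 14 → (15,16).
Selected: (0,2) (4,6) (8,10) (11,14) (15,16)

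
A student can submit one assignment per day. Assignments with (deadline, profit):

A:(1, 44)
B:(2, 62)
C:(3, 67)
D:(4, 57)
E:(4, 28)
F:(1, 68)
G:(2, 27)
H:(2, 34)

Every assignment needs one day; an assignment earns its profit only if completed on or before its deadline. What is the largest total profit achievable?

254

Sort by profit descending; place each in the latest free slot ≤ its deadline.
By profit: F(d1,68), C(d3,67), B(d2,62), D(d4,57), A(d1,44), H(d2,34), E(d4,28), G(d2,27)
F→slot 1; C→slot 3; B→slot 2; D→slot 4; A skipped; H skipped; E skipped; G skipped.
Profit = 68 + 62 + 67 + 57 = 254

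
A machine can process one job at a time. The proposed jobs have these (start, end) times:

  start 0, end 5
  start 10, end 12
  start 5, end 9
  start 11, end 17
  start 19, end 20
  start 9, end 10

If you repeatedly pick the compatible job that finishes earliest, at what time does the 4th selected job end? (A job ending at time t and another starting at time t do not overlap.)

By end time: (0,5), (5,9), (9,10), (10,12), (11,17), (19,20).
Pick (0,5); next start ≥ 5 → (5,9); next start ≥ 9 → (9,10); next start ≥ 10 → (10,12); next start ≥ 12 → (19,20).
Selected: (0,5) (5,9) (9,10) (10,12) (19,20)

12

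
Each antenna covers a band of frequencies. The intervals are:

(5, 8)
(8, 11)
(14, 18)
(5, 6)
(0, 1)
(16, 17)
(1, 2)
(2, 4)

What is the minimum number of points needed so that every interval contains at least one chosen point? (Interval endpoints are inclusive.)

Process intervals by earliest right end; each time one isn't hit yet, stab at its right endpoint.
By right end: [0,1]  [1,2]  [2,4]  [5,6]  [5,8]  [8,11]  [16,17]  [14,18]
[0,1] uncovered → point at 1; [2,4] uncovered → point at 4; [5,6] uncovered → point at 6; [8,11] uncovered → point at 11; [16,17] uncovered → point at 17.
Points: 1, 4, 6, 11, 17 (5 total).

5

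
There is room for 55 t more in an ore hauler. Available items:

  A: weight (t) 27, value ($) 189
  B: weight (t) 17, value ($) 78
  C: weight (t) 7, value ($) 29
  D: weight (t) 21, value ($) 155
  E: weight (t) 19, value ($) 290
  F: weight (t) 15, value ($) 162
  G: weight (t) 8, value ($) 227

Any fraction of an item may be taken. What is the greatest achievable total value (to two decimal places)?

Sort by value per unit weight and fill in that order.
Order: G (227/8=28.38) > E (290/19=15.26) > F (162/15=10.80) > D (155/21=7.38) > A (189/27=7.00) > B (78/17=4.59) > C (29/7=4.14)
Fill: take G (8 @ 227) → take E (19 @ 290) → take F (15 @ 162) → take 13/21 of D → 95.95; 55/55 used.
Total value = 774.95

774.95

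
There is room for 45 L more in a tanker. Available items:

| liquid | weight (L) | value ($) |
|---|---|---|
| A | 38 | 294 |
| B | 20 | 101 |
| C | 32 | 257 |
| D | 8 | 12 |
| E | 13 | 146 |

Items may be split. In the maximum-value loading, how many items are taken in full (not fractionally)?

2

Sort by value per unit weight and fill in that order.
Ratios (sorted): E 11.23, C 8.03, A 7.74, B 5.05, D 1.50
take E (13 @ 146); take C (32 @ 257). Capacity used 45/45.
2 item(s) taken whole.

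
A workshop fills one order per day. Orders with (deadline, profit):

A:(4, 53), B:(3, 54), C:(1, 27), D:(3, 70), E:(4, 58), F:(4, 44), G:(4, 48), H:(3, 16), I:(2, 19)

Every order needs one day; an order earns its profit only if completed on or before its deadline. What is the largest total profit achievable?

235

Profit order: D=70 E=58 B=54 A=53 G=48 F=44 C=27 I=19 H=16
Assign: D→slot 3, E→slot 4, B→slot 2, A→slot 1, G skipped, F skipped, C skipped, I skipped, H skipped.
Slots: [1:A] [2:B] [3:D] [4:E]
Profit = 53 + 54 + 70 + 58 = 235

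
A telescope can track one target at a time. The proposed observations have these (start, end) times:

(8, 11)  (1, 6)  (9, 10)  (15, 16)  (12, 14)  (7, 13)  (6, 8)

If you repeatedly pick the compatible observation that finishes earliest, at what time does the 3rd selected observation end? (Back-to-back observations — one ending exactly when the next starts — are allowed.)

10

By end time: (1,6), (6,8), (9,10), (8,11), (7,13), (12,14), (15,16).
Pick (1,6); next start ≥ 6 → (6,8); next start ≥ 8 → (9,10); next start ≥ 10 → (12,14); next start ≥ 14 → (15,16).
Selected: (1,6) (6,8) (9,10) (12,14) (15,16)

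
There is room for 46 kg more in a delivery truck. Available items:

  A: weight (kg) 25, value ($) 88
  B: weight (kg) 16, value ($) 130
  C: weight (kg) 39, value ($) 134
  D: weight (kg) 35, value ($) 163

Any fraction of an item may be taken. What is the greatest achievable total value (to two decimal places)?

269.71

Ratios (sorted): B 8.12, D 4.66, A 3.52, C 3.44
take B (16 @ 130); take 30/35 of D → 139.71. Capacity used 46/46.
Total value = 269.71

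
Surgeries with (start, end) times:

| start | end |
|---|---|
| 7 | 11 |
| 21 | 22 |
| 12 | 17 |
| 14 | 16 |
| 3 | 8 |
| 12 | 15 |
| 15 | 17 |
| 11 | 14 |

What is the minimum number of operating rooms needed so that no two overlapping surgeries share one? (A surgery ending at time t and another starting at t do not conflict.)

The answer is the maximum number of intervals overlapping at any instant.
starts: [3, 7, 11, 12, 12, 14, 15, 21]
ends:   [8, 11, 14, 15, 16, 17, 17, 22]
s3→1 s7→2 e8→1 e11→0 s11→1 s12→2 s12→3  — peak 3.

3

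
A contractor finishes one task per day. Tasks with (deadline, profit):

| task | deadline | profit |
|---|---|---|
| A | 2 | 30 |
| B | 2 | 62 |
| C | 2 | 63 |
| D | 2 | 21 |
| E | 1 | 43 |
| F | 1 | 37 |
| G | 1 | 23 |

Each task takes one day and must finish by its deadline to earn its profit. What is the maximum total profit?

125

Take jobs in profit order; each goes to the latest open slot no later than its deadline.
Profit order: C=63 B=62 E=43 F=37 A=30 G=23 D=21
Assign: C→slot 2, B→slot 1, E skipped, F skipped, A skipped, G skipped, D skipped.
Slots: [1:B] [2:C]
Profit = 62 + 63 = 125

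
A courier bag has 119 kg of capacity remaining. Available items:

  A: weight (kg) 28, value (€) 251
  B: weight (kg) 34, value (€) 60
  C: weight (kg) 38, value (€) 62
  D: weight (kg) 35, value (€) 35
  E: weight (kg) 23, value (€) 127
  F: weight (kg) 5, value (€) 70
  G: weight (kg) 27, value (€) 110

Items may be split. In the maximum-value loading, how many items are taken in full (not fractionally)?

Ratios (sorted): F 14.00, A 8.96, E 5.52, G 4.07, B 1.76, C 1.63, D 1.00
take F (5 @ 70); take A (28 @ 251); take E (23 @ 127); take G (27 @ 110); take B (34 @ 60); take 2/38 of C → 3.26. Capacity used 119/119.
5 item(s) taken whole; one partial (take 2/38 of C).

5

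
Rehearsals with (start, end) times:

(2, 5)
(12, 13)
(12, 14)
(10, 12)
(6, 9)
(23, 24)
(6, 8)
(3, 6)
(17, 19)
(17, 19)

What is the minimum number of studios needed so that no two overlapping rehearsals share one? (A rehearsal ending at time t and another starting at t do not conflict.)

2

starts: [2, 3, 6, 6, 10, 12, 12, 17, 17, 23]
ends:   [5, 6, 8, 9, 12, 13, 14, 19, 19, 24]
s2→1 s3→2  — peak 2.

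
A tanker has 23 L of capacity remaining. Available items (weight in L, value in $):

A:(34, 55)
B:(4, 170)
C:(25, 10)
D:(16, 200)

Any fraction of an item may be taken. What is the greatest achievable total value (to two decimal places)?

374.85

Sort by value per unit weight and fill in that order.
Order: B (170/4=42.50) > D (200/16=12.50) > A (55/34=1.62) > C (10/25=0.40)
Fill: take B (4 @ 170) → take D (16 @ 200) → take 3/34 of A → 4.85; 23/23 used.
Total value = 374.85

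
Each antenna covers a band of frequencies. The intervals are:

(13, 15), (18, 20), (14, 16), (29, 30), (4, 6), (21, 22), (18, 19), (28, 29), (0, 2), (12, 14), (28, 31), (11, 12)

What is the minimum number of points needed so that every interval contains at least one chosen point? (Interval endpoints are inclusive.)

Sort by right endpoint; whenever an interval is uncovered, place a point at its right end.
By right end: [0,2]  [4,6]  [11,12]  [12,14]  [13,15]  [14,16]  [18,19]  [18,20]  [21,22]  [28,29]  [29,30]  [28,31]
[0,2] uncovered → point at 2; [4,6] uncovered → point at 6; [11,12] uncovered → point at 12; [13,15] uncovered → point at 15; [18,19] uncovered → point at 19; [21,22] uncovered → point at 22; [28,29] uncovered → point at 29.
Points: 2, 6, 12, 15, 19, 22, 29 (7 total).

7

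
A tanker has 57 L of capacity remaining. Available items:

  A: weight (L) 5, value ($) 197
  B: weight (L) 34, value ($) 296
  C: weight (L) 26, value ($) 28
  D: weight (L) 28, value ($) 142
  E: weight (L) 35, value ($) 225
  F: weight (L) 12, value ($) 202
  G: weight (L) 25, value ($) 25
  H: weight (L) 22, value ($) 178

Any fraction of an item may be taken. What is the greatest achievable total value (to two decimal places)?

Sort by value per unit weight and fill in that order.
Ratios (sorted): A 39.40, F 16.83, B 8.71, H 8.09, E 6.43, D 5.07, C 1.08, G 1.00
take A (5 @ 197); take F (12 @ 202); take B (34 @ 296); take 6/22 of H → 48.55. Capacity used 57/57.
Total value = 743.55

743.55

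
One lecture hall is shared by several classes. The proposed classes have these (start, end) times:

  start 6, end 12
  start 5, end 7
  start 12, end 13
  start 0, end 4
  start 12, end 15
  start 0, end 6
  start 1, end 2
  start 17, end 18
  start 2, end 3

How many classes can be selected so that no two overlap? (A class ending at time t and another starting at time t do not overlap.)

5

Order by finish time; keep every interval that doesn't clash with the previous kept one.
Sorted by end: (1,2)  (2,3)  (0,4)  (0,6)  (5,7)  (6,12)  (12,13)  (12,15)  (17,18)
take (1,2); take (2,3); skip (0,4); take (5,7); take (12,13); take (17,18).
Selected 5 classes.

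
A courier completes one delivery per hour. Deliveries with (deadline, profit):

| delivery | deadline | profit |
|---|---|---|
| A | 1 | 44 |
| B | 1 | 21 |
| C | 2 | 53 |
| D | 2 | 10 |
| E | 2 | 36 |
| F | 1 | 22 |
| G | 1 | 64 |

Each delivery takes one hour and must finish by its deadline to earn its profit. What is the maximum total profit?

117

By profit: G(d1,64), C(d2,53), A(d1,44), E(d2,36), F(d1,22), B(d1,21), D(d2,10)
G→slot 1; C→slot 2; A skipped; E skipped; F skipped; B skipped; D skipped.
Profit = 64 + 53 = 117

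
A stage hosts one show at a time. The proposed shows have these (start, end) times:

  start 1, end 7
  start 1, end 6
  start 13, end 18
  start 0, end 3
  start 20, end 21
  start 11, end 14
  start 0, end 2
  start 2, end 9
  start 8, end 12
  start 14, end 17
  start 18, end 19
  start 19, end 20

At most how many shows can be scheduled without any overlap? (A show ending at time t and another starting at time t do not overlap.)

Sort by end time and greedily take each interval whose start is ≥ the last chosen end.
Sorted by end: (0,2)  (0,3)  (1,6)  (1,7)  (2,9)  (8,12)  (11,14)  (14,17)  (13,18)  (18,19)  (19,20)  (20,21)
take (0,2); skip (1,6); take (2,9); take (11,14); take (14,17); skip (13,18); take (18,19); take (19,20); take (20,21).
Selected 7 shows.

7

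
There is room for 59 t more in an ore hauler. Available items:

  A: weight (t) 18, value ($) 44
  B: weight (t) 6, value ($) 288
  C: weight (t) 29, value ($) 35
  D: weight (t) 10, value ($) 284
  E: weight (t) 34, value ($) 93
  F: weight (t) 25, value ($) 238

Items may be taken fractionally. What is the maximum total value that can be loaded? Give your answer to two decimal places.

Sort by value per unit weight and fill in that order.
Ratios (sorted): B 48.00, D 28.40, F 9.52, E 2.74, A 2.44, C 1.21
take B (6 @ 288); take D (10 @ 284); take F (25 @ 238); take 18/34 of E → 49.24. Capacity used 59/59.
Total value = 859.24

859.24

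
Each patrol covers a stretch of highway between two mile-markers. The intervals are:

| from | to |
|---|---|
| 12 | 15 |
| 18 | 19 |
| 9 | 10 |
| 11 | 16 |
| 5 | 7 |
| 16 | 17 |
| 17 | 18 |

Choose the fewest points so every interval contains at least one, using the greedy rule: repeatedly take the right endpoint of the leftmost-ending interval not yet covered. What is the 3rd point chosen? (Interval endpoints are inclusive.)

15

Sort by right endpoint; whenever an interval is uncovered, place a point at its right end.
By right end: [5,7]  [9,10]  [12,15]  [11,16]  [16,17]  [17,18]  [18,19]
[5,7] uncovered → point at 7; [9,10] uncovered → point at 10; [12,15] uncovered → point at 15; [16,17] uncovered → point at 17; [18,19] uncovered → point at 19.
Points: 7, 10, 15, 17, 19 (5 total).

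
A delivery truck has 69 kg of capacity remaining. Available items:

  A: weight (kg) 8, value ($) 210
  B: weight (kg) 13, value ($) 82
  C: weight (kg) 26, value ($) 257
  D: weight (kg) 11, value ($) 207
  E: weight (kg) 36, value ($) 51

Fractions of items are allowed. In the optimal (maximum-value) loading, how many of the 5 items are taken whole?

4

Order: A (210/8=26.25) > D (207/11=18.82) > C (257/26=9.88) > B (82/13=6.31) > E (51/36=1.42)
Fill: take A (8 @ 210) → take D (11 @ 207) → take C (26 @ 257) → take B (13 @ 82) → take 11/36 of E → 15.58; 69/69 used.
4 item(s) taken whole; one partial (take 11/36 of E).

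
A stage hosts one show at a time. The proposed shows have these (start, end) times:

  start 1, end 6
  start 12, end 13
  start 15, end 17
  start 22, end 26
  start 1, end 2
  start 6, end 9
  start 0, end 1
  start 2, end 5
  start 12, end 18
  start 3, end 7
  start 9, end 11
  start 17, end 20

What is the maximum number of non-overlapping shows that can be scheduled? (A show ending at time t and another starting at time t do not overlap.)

Sorted by end: (0,1)  (1,2)  (2,5)  (1,6)  (3,7)  (6,9)  (9,11)  (12,13)  (15,17)  (12,18)  (17,20)  (22,26)
take (0,1); take (1,2); take (2,5); take (6,9); take (9,11); take (12,13); take (15,17); take (17,20); take (22,26).
Selected 9 shows.

9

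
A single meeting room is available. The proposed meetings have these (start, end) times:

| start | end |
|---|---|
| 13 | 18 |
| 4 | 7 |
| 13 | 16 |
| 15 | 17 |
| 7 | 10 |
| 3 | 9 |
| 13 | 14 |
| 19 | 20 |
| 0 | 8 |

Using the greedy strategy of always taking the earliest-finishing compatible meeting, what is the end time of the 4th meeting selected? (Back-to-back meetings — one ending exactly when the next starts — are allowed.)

Sorted by end: (4,7)  (0,8)  (3,9)  (7,10)  (13,14)  (13,16)  (15,17)  (13,18)  (19,20)
take (4,7); skip (3,9); take (7,10); take (13,14); take (15,17); take (19,20).
Selected: (4,7) (7,10) (13,14) (15,17) (19,20)

17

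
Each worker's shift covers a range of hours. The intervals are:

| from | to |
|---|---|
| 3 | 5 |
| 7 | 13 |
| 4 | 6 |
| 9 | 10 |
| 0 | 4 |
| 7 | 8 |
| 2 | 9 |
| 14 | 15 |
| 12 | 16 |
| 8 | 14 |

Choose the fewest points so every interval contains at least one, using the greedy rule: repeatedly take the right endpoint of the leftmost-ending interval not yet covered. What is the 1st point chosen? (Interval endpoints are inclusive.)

Sorted: [0,4] [3,5] [4,6] [7,8] [2,9] [9,10] [7,13] [8,14] [14,15] [12,16]
{[0,4],[3,5],[4,6]} hit by 4; {[7,8],[2,9]} hit by 8; {[9,10],[7,13],[8,14]} hit by 10; {[14,15],[12,16]} hit by 15.
Points: 4, 8, 10, 15 (4 total).

4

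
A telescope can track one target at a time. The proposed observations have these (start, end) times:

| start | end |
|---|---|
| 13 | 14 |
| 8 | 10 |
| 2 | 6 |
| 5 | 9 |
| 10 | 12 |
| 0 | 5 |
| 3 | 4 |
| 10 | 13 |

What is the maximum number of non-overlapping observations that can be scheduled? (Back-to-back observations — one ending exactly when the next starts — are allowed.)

4

Order by finish time; keep every interval that doesn't clash with the previous kept one.
Sorted by end: (3,4)  (0,5)  (2,6)  (5,9)  (8,10)  (10,12)  (10,13)  (13,14)
take (3,4); skip (0,5); take (5,9); take (10,12); take (13,14).
Selected 4 observations.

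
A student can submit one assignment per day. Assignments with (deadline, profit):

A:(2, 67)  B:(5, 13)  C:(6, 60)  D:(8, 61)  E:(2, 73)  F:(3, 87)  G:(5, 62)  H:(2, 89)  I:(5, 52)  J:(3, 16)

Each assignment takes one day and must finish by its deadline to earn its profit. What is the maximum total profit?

484

By profit: H(d2,89), F(d3,87), E(d2,73), A(d2,67), G(d5,62), D(d8,61), C(d6,60), I(d5,52), J(d3,16), B(d5,13)
H→slot 2; F→slot 3; E→slot 1; A skipped; G→slot 5; D→slot 8; C→slot 6; I→slot 4; J skipped; B skipped.
Profit = 73 + 89 + 87 + 52 + 62 + 60 + 61 = 484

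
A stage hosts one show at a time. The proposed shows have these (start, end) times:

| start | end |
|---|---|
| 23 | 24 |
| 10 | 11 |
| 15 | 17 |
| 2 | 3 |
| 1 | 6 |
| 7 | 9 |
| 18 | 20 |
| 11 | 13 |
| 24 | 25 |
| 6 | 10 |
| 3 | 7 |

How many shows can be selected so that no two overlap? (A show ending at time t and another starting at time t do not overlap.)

9

Sorted by end: (2,3)  (1,6)  (3,7)  (7,9)  (6,10)  (10,11)  (11,13)  (15,17)  (18,20)  (23,24)  (24,25)
take (2,3); take (3,7); take (7,9); skip (6,10); take (10,11); take (11,13); take (15,17); take (18,20); take (23,24); take (24,25).
Selected 9 shows.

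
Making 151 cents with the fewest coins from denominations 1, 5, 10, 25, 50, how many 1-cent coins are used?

1

151 − 3×50→1 − 1×1→0
Count of 1: 1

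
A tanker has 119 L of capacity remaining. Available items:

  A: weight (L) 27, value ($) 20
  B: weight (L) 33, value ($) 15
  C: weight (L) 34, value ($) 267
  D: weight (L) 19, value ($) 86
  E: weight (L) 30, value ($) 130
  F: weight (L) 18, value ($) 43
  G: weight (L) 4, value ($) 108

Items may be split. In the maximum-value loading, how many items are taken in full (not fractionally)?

5

Sort by value per unit weight and fill in that order.
Ratios (sorted): G 27.00, C 7.85, D 4.53, E 4.33, F 2.39, A 0.74, B 0.45
take G (4 @ 108); take C (34 @ 267); take D (19 @ 86); take E (30 @ 130); take F (18 @ 43); take 14/27 of A → 10.37. Capacity used 119/119.
5 item(s) taken whole; one partial (take 14/27 of A).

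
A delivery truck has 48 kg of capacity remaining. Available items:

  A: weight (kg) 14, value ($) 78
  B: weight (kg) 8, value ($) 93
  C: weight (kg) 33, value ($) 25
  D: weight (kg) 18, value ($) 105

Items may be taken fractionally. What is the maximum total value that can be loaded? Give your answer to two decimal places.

Greedy by value/weight ratio, highest first.
Ratios (sorted): B 11.62, D 5.83, A 5.57, C 0.76
take B (8 @ 93); take D (18 @ 105); take A (14 @ 78); take 8/33 of C → 6.06. Capacity used 48/48.
Total value = 282.06

282.06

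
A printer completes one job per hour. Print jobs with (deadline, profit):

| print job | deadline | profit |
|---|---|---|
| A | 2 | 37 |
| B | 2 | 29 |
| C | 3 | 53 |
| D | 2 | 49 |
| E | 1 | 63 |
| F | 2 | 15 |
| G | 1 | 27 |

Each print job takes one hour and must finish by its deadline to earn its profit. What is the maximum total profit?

165

Take jobs in profit order; each goes to the latest open slot no later than its deadline.
By profit: E(d1,63), C(d3,53), D(d2,49), A(d2,37), B(d2,29), G(d1,27), F(d2,15)
E→slot 1; C→slot 3; D→slot 2; A skipped; B skipped; G skipped; F skipped.
Profit = 63 + 49 + 53 = 165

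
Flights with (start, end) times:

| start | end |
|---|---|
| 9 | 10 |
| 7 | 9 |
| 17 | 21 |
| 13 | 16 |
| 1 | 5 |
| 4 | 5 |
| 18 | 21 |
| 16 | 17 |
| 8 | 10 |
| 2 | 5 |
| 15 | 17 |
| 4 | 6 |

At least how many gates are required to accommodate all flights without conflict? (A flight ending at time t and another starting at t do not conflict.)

Count concurrent intervals with a sweep; the peak is the room count.
Events (time:±→running): 1:+→1 2:+→2 4:+→3 4:+→4 … peak 4.

4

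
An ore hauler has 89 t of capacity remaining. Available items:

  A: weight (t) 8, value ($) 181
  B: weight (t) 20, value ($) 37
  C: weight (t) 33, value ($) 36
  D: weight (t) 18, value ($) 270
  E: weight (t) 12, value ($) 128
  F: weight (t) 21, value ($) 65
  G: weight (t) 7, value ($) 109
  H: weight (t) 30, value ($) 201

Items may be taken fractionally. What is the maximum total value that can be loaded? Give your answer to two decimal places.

932.33

Order: A (181/8=22.62) > G (109/7=15.57) > D (270/18=15.00) > E (128/12=10.67) > H (201/30=6.70) > F (65/21=3.10) > B (37/20=1.85) > C (36/33=1.09)
Fill: take A (8 @ 181) → take G (7 @ 109) → take D (18 @ 270) → take E (12 @ 128) → take H (30 @ 201) → take 14/21 of F → 43.33; 89/89 used.
Total value = 932.33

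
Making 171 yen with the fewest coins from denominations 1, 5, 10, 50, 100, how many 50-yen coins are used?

Greedy: take as many of the largest coin as possible, then repeat with the remainder.
171 − 1×100→71 − 1×50→21 − 2×10→1 − 1×1→0
Count of 50: 1

1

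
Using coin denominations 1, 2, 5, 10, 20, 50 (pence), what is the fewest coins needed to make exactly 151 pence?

4

151 − 3×50→1 − 1×1→0
Total coins = 3 + 1 = 4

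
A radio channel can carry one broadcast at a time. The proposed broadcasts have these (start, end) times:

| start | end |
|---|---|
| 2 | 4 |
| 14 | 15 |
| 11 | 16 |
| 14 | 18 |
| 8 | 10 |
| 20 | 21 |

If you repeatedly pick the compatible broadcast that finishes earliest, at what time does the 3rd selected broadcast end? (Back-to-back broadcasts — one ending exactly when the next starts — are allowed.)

15

By end time: (2,4), (8,10), (14,15), (11,16), (14,18), (20,21).
Pick (2,4); next start ≥ 4 → (8,10); next start ≥ 10 → (14,15); next start ≥ 15 → (20,21).
Selected: (2,4) (8,10) (14,15) (20,21)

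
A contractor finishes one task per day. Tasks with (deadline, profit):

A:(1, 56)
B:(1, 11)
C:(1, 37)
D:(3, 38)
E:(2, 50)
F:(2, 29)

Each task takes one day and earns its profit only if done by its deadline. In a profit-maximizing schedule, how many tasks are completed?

3

Take jobs in profit order; each goes to the latest open slot no later than its deadline.
By profit: A(d1,56), E(d2,50), D(d3,38), C(d1,37), F(d2,29), B(d1,11)
A→slot 1; E→slot 2; D→slot 3; C skipped; F skipped; B skipped.
3 of 6 scheduled.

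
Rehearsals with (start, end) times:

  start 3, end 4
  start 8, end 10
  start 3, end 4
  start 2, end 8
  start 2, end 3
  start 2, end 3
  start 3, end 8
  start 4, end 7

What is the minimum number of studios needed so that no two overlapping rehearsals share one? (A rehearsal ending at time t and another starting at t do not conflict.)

Count concurrent intervals with a sweep; the peak is the room count.
Events (time:±→running): 2:+→1 2:+→2 2:+→3 3:-→2 3:-→1 3:+→2 3:+→3 3:+→4 … peak 4.

4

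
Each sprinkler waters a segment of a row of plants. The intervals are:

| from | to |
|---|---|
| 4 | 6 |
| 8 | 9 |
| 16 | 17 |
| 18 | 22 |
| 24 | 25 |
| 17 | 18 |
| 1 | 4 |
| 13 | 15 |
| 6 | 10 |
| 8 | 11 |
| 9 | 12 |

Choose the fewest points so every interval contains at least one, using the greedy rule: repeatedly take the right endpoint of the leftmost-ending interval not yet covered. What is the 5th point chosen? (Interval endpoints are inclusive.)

22

By right end: [1,4]  [4,6]  [8,9]  [6,10]  [8,11]  [9,12]  [13,15]  [16,17]  [17,18]  [18,22]  [24,25]
[1,4] uncovered → point at 4; [8,9] uncovered → point at 9; [13,15] uncovered → point at 15; [16,17] uncovered → point at 17; [18,22] uncovered → point at 22; [24,25] uncovered → point at 25.
Points: 4, 9, 15, 17, 22, 25 (6 total).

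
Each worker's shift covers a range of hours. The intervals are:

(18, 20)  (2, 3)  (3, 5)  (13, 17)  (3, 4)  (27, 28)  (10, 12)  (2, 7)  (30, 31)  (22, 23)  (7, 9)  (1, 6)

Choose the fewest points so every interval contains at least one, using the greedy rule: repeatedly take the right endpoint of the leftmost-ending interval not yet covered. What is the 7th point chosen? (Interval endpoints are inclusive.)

28

Sort by right endpoint; whenever an interval is uncovered, place a point at its right end.
By right end: [2,3]  [3,4]  [3,5]  [1,6]  [2,7]  [7,9]  [10,12]  [13,17]  [18,20]  [22,23]  [27,28]  [30,31]
[2,3] uncovered → point at 3; [7,9] uncovered → point at 9; [10,12] uncovered → point at 12; [13,17] uncovered → point at 17; [18,20] uncovered → point at 20; [22,23] uncovered → point at 23; [27,28] uncovered → point at 28; [30,31] uncovered → point at 31.
Points: 3, 9, 12, 17, 20, 23, 28, 31 (8 total).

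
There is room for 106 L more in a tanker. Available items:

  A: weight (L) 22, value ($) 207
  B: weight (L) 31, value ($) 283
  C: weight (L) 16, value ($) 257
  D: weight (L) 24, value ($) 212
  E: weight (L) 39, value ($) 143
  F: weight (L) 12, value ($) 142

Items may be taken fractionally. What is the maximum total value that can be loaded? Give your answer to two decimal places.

1104.67

Ratios (sorted): C 16.06, F 11.83, A 9.41, B 9.13, D 8.83, E 3.67
take C (16 @ 257); take F (12 @ 142); take A (22 @ 207); take B (31 @ 283); take D (24 @ 212); take 1/39 of E → 3.67. Capacity used 106/106.
Total value = 1104.67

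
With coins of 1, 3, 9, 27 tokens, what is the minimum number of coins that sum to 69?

5

Greedy: take as many of the largest coin as possible, then repeat with the remainder.
69 = 2×27 + 1×9 + 2×3
Total coins = 2 + 1 + 2 = 5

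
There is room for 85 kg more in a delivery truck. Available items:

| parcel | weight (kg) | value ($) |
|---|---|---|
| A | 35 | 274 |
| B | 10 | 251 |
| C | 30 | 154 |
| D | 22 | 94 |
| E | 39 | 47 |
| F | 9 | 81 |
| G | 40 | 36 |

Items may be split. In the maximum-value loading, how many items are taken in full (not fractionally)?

4

Sort by value per unit weight and fill in that order.
Order: B (251/10=25.10) > F (81/9=9.00) > A (274/35=7.83) > C (154/30=5.13) > D (94/22=4.27) > E (47/39=1.21) > G (36/40=0.90)
Fill: take B (10 @ 251) → take F (9 @ 81) → take A (35 @ 274) → take C (30 @ 154) → take 1/22 of D → 4.27; 85/85 used.
4 item(s) taken whole; one partial (take 1/22 of D).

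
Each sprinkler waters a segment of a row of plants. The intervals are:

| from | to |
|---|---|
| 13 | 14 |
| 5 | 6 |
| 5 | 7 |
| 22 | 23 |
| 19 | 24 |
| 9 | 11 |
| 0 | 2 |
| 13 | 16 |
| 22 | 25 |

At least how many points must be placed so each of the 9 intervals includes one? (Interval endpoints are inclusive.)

By right end: [0,2]  [5,6]  [5,7]  [9,11]  [13,14]  [13,16]  [22,23]  [19,24]  [22,25]
[0,2] uncovered → point at 2; [5,6] uncovered → point at 6; [9,11] uncovered → point at 11; [13,14] uncovered → point at 14; [22,23] uncovered → point at 23.
Points: 2, 6, 11, 14, 23 (5 total).

5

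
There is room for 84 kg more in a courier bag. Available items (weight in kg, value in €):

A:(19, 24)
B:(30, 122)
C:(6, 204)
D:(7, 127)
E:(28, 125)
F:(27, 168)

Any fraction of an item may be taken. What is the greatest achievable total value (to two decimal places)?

Ratios (sorted): C 34.00, D 18.14, F 6.22, E 4.46, B 4.07, A 1.26
take C (6 @ 204); take D (7 @ 127); take F (27 @ 168); take E (28 @ 125); take 16/30 of B → 65.07. Capacity used 84/84.
Total value = 689.07

689.07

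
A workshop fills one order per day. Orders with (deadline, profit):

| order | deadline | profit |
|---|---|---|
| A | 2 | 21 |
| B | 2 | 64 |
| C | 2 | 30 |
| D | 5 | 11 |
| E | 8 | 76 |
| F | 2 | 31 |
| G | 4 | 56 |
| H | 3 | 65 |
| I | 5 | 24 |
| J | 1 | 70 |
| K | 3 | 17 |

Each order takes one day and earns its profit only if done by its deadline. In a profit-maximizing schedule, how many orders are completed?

Profit order: E=76 J=70 H=65 B=64 G=56 F=31 C=30 I=24 A=21 K=17 D=11
Assign: E→slot 8, J→slot 1, H→slot 3, B→slot 2, G→slot 4, F skipped, C skipped, I→slot 5, A skipped, K skipped, D skipped.
Slots: [1:J] [2:B] [3:H] [4:G] [5:I] [8:E]
6 of 11 scheduled.

6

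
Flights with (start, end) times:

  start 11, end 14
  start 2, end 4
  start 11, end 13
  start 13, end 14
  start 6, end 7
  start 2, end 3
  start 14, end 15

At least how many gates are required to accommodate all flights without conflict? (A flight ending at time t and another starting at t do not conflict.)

2

The answer is the maximum number of intervals overlapping at any instant.
starts: [2, 2, 6, 11, 11, 13, 14]
ends:   [3, 4, 7, 13, 14, 14, 15]
s2→1 s2→2  — peak 2.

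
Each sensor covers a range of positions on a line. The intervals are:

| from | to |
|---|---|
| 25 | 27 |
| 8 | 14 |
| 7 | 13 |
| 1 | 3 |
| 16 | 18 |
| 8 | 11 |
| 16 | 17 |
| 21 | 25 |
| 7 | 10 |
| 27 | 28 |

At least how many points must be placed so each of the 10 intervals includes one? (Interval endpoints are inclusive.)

5

Sort by right endpoint; whenever an interval is uncovered, place a point at its right end.
Sorted: [1,3] [7,10] [8,11] [7,13] [8,14] [16,17] [16,18] [21,25] [25,27] [27,28]
{[1,3]} hit by 3; {[7,10],[8,11],[7,13],[8,14]} hit by 10; {[16,17],[16,18]} hit by 17; {[21,25],[25,27]} hit by 25; {[27,28]} hit by 28.
Points: 3, 10, 17, 25, 28 (5 total).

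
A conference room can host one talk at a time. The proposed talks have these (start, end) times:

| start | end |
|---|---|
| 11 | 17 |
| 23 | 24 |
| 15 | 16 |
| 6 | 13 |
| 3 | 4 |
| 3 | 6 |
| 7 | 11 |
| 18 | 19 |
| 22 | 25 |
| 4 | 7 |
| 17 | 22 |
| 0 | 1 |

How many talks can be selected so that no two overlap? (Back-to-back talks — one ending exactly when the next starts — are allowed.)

By end time: (0,1), (3,4), (3,6), (4,7), (7,11), (6,13), (15,16), (11,17), (18,19), (17,22), (23,24), (22,25).
Pick (0,1); next start ≥ 1 → (3,4); next start ≥ 4 → (4,7); next start ≥ 7 → (7,11); next start ≥ 11 → (15,16); next start ≥ 16 → (18,19); next start ≥ 19 → (23,24).
Selected 7 talks.

7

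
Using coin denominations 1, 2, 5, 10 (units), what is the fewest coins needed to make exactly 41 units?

5

41 = 4×10 + 1×1
Total coins = 4 + 1 = 5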